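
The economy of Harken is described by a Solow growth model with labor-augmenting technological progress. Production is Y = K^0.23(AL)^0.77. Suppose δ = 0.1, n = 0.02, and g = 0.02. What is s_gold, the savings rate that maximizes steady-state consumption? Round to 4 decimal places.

n + g + δ = 0.02 + 0.02 + 0.1 = 0.14.
At the golden rule MPK = n+g+δ, and in any Cobb-Douglas steady state s = (n+g+δ)·k/y = MPK·k/y = capital's share 0.23.

s_gold = 0.2300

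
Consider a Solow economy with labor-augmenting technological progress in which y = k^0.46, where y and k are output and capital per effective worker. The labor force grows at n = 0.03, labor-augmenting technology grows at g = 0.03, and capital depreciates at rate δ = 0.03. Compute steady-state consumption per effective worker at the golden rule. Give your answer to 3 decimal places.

c_gold ≈ 2.167

The effective depreciation rate is n + g + δ = 0.03 + 0.03 + 0.03 = 0.09.
At the golden rule the marginal product of capital equals n+g+δ: 0.46·k^(0.46−1) = 0.09. Solving, k_gold = (0.46/0.09)^(1/0.54) ≈ 20.5147.
y_gold = 20.5147^0.46 ≈ 4.0137.
c_gold = y_gold − (n+g+δ)·k_gold = 4.0137 − 0.09·20.5147 ≈ 2.1674.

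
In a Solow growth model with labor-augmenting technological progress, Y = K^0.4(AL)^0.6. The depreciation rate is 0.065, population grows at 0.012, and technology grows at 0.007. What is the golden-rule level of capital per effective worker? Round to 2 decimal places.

k_gold ≈ 13.48

Break-even investment rate: n + g + δ = 0.012 + 0.007 + 0.065 = 0.084.
At the golden rule the marginal product of capital equals n+g+δ: 0.4·k^(0.4−1) = 0.084. Solving, k_gold = (0.4/0.084)^(1/0.6) ≈ 13.4783.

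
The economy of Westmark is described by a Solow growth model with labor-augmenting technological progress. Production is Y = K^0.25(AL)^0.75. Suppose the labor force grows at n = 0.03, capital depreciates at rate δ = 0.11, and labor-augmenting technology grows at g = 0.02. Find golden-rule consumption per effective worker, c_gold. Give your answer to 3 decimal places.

The effective depreciation rate is n + g + δ = 0.03 + 0.02 + 0.11 = 0.16.
Maximizing c = f(k) − (n+g+δ)·k gives f'(k) = n+g+δ, i.e. 0.25·k^(0.25−1) = 0.16, so k_gold = (0.25/0.16)^(1/0.75) ≈ 1.8131.
y_gold = 1.8131^0.25 ≈ 1.1604.
c_gold = y_gold − (n+g+δ)·k_gold = 1.1604 − 0.16·1.8131 ≈ 0.8703.

c_gold ≈ 0.870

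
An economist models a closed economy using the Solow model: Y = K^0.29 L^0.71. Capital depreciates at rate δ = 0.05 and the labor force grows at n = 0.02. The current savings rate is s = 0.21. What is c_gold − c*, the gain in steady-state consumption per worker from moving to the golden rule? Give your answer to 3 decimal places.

Δc ≈ 0.031

The effective depreciation rate is n + δ = 0.02 + 0.05 = 0.07.
Current steady state (s = 0.21): k* = (0.21/0.07)^(1/0.71) ≈ 4.6990, y* = 4.6990^0.29 ≈ 1.5663, c* = (1−0.21)·1.5663 ≈ 1.2374.
Golden rule sets MPK = n+δ: 0.29·k^(0.29−1) = 0.07, so k_gold = (0.29/0.07)^(1/0.71) ≈ 7.4035.
y_gold = 7.4035^0.29 ≈ 1.7870, c_gold = y_gold − 0.07·k_gold ≈ 1.2688.
Gain: Δc = 1.2688 − 1.2374 ≈ 0.0314.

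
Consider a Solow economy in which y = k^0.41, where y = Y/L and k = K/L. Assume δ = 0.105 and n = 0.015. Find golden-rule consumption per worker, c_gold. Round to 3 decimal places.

c_gold ≈ 1.386

Capital per worker breaks even when investment replaces (n + δ)·k; here n + δ = 0.12.
Golden rule sets MPK = n+δ: 0.41·k^(0.41−1) = 0.12, so k_gold = (0.41/0.12)^(1/0.59) ≈ 8.0244.
y_gold = 8.0244^0.41 ≈ 2.3486.
c_gold = y_gold − (n+δ)·k_gold = 2.3486 − 0.12·8.0244 ≈ 1.3857.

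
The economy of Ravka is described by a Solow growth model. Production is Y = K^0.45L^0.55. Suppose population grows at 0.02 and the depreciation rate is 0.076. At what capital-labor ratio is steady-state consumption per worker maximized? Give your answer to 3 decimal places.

Break-even investment rate: n + δ = 0.02 + 0.076 = 0.096.
Golden rule sets MPK = n+δ: 0.45·k^(0.45−1) = 0.096, so k_gold = (0.45/0.096)^(1/0.55) ≈ 16.5918.

k_gold ≈ 16.592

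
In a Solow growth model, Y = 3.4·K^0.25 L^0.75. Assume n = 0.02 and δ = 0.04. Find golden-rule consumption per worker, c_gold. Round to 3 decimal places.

Capital per worker breaks even when investment replaces (n + δ)·k; here n + δ = 0.06.
Golden rule sets MPK = n+δ: 0.25·3.4·k^(0.25−1) = 0.06, so k_gold = (0.25·3.4/0.06)^(1/0.75) ≈ 34.2786.
y_gold = 3.4·34.2786^0.25 ≈ 8.2269.
c_gold = y_gold − (n+δ)·k_gold = 8.2269 − 0.06·34.2786 ≈ 6.1702.

c_gold ≈ 6.170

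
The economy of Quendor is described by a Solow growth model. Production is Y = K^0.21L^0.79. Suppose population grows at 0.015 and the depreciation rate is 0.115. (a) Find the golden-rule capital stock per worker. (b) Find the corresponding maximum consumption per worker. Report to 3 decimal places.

(a) k_gold ≈ 1.835; (b) c_gold ≈ 0.897

The effective depreciation rate is n + δ = 0.015 + 0.115 = 0.13.
Golden rule sets MPK = n+δ: 0.21·k^(0.21−1) = 0.13, so k_gold = (0.21/0.13)^(1/0.79) ≈ 1.8350.
y_gold = 1.8350^0.21 ≈ 1.1360; c_gold = y_gold − 0.13·k_gold ≈ 0.8974.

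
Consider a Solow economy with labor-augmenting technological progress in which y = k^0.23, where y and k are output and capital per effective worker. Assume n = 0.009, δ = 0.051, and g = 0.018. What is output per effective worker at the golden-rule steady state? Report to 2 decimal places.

Capital per effective worker breaks even when investment replaces (n + g + δ)·k; here n + g + δ = 0.078.
Setting f'(k) = n+g+δ gives 0.23·k^(0.23−1) = 0.078, hence k_gold = (0.23/0.078)^(1/0.77) ≈ 4.0730.
Output: y_gold = k_gold^0.23 = 4.0730^0.23 ≈ 1.3813.

y_gold ≈ 1.38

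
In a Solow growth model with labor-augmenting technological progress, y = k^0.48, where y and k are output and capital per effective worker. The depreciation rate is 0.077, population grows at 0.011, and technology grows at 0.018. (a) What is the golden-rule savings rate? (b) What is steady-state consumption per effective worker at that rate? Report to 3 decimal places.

(a) s_gold = 0.480; (b) c_gold ≈ 2.096

The effective depreciation rate is n + g + δ = 0.011 + 0.018 + 0.077 = 0.106.
For Cobb-Douglas, s_gold equals capital's share: s_gold = 0.48.
Maximizing c = f(k) − (n+g+δ)·k gives f'(k) = n+g+δ, i.e. 0.48·k^(0.48−1) = 0.106, so k_gold = (0.48/0.106)^(1/0.52) ≈ 18.2564.
y_gold = 18.2564^0.48 ≈ 4.0316; c_gold = (1−0.48)·y_gold ≈ 2.0964.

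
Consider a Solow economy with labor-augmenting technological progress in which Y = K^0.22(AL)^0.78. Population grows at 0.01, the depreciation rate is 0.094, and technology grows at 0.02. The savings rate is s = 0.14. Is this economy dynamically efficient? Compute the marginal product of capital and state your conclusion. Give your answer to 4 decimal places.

n + g + δ = 0.01 + 0.02 + 0.094 = 0.124.
Steady-state k*: s·k^0.22 = 0.124·k gives k* = (0.14/0.124)^(1/0.78) ≈ 1.1683.
MPK = 0.22·1.1683^(-0.78) ≈ 0.1949.
MPK > n+g+δ = 0.124, so the economy is dynamically efficient (under-saving).

dynamically efficient; MPK ≈ 0.1949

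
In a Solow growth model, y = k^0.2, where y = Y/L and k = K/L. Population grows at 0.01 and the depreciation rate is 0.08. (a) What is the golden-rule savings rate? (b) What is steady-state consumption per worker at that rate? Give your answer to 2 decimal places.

(a) s_gold = 0.20; (b) c_gold ≈ 0.98

Capital per worker breaks even when investment replaces (n + δ)·k; here n + δ = 0.09.
For Cobb-Douglas, s_gold equals capital's share: s_gold = 0.2.
Setting f'(k) = n+δ gives 0.2·k^(0.2−1) = 0.09, hence k_gold = (0.2/0.09)^(1/0.8) ≈ 2.7132.
y_gold = 2.7132^0.2 ≈ 1.2209; c_gold = (1−0.2)·y_gold ≈ 0.9768.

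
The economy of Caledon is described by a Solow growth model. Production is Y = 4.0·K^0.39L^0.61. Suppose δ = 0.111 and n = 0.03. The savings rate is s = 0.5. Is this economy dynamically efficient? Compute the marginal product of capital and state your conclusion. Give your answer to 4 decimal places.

dynamically inefficient; MPK ≈ 0.1100

Break-even investment rate: n + δ = 0.03 + 0.111 = 0.141.
Steady-state k*: s·A·k^0.39 = 0.141·k gives k* = (0.5·4.0/0.141)^(1/0.61) ≈ 77.3062.
MPK = 0.39·4.0·77.3062^(-0.61) ≈ 0.1100.
MPK < n+δ = 0.141, so the economy is dynamically inefficient (over-saving).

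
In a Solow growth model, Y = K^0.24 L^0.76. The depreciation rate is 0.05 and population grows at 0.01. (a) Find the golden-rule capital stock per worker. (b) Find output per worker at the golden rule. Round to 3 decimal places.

(a) k_gold ≈ 6.197; (b) y_gold ≈ 1.549

Capital per worker breaks even when investment replaces (n + δ)·k; here n + δ = 0.06.
At the golden rule the marginal product of capital equals n+δ: 0.24·k^(0.24−1) = 0.06. Solving, k_gold = (0.24/0.06)^(1/0.76) ≈ 6.1970.
y_gold = 6.1970^0.24 ≈ 1.5493.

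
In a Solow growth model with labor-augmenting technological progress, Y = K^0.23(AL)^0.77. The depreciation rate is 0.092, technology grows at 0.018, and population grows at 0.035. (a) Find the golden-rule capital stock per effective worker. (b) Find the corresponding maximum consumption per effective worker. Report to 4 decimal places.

(a) k_gold ≈ 1.8206; (b) c_gold ≈ 0.8838

Break-even investment rate: n + g + δ = 0.035 + 0.018 + 0.092 = 0.145.
At the golden rule the marginal product of capital equals n+g+δ: 0.23·k^(0.23−1) = 0.145. Solving, k_gold = (0.23/0.145)^(1/0.77) ≈ 1.8206.
y_gold = 1.8206^0.23 ≈ 1.1478; c_gold = y_gold − 0.145·k_gold ≈ 0.8838.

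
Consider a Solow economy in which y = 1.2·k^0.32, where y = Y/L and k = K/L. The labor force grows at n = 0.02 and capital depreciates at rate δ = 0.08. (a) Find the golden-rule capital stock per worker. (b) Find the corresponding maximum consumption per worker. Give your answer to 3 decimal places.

(a) k_gold ≈ 7.233; (b) c_gold ≈ 1.537

Capital per worker breaks even when investment replaces (n + δ)·k; here n + δ = 0.1.
At the golden rule the marginal product of capital equals n+δ: 0.32·1.2·k^(0.32−1) = 0.1. Solving, k_gold = (0.32·1.2/0.1)^(1/0.68) ≈ 7.2329.
y_gold = 1.2·7.2329^0.32 ≈ 2.2603; c_gold = y_gold − 0.1·k_gold ≈ 1.5370.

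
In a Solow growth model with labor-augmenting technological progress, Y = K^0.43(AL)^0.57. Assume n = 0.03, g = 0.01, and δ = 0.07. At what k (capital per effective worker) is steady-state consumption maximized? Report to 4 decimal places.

Break-even investment rate: n + g + δ = 0.03 + 0.01 + 0.07 = 0.11.
At the golden rule the marginal product of capital equals n+g+δ: 0.43·k^(0.43−1) = 0.11. Solving, k_gold = (0.43/0.11)^(1/0.57) ≈ 10.9328.

k_gold ≈ 10.9328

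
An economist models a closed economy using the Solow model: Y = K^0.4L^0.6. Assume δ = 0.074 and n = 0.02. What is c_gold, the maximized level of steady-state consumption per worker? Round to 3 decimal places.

Break-even investment rate: n + δ = 0.02 + 0.074 = 0.094.
Golden rule sets MPK = n+δ: 0.4·k^(0.4−1) = 0.094, so k_gold = (0.4/0.094)^(1/0.6) ≈ 11.1743.
y_gold = 11.1743^0.4 ≈ 2.6260.
c_gold = y_gold − (n+δ)·k_gold = 2.6260 − 0.094·11.1743 ≈ 1.5756.

c_gold ≈ 1.576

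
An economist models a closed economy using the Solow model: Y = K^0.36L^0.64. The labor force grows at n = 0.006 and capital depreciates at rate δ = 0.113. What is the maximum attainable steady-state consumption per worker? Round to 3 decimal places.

The effective depreciation rate is n + δ = 0.006 + 0.113 = 0.119.
Setting f'(k) = n+δ gives 0.36·k^(0.36−1) = 0.119, hence k_gold = (0.36/0.119)^(1/0.64) ≈ 5.6387.
y_gold = 5.6387^0.36 ≈ 1.8639.
c_gold = y_gold − (n+δ)·k_gold = 1.8639 − 0.119·5.6387 ≈ 1.1929.

c_gold ≈ 1.193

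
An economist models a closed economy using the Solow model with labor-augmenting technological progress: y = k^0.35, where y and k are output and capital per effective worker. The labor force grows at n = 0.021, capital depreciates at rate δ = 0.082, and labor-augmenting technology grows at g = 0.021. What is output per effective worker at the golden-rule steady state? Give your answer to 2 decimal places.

Capital per effective worker breaks even when investment replaces (n + g + δ)·k; here n + g + δ = 0.124.
Golden rule sets MPK = n+g+δ: 0.35·k^(0.35−1) = 0.124, so k_gold = (0.35/0.124)^(1/0.65) ≈ 4.9352.
Output: y_gold = k_gold^0.35 = 4.9352^0.35 ≈ 1.7485.

y_gold ≈ 1.75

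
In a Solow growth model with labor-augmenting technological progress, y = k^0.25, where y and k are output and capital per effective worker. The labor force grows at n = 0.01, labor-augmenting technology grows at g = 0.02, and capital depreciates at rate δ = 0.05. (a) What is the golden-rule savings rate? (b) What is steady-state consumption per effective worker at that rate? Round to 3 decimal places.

The effective depreciation rate is n + g + δ = 0.01 + 0.02 + 0.05 = 0.08.
For Cobb-Douglas, s_gold equals capital's share: s_gold = 0.25.
Setting f'(k) = n+g+δ gives 0.25·k^(0.25−1) = 0.08, hence k_gold = (0.25/0.08)^(1/0.75) ≈ 4.5688.
y_gold = 4.5688^0.25 ≈ 1.4620; c_gold = (1−0.25)·y_gold ≈ 1.0965.

(a) s_gold = 0.250; (b) c_gold ≈ 1.097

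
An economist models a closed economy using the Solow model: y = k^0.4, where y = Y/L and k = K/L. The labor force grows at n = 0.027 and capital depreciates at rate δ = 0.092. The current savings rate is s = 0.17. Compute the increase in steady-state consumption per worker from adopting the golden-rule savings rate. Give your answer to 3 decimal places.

Δc ≈ 0.294

n + δ = 0.027 + 0.092 = 0.119.
Current steady state (s = 0.17): k* = (0.17/0.119)^(1/0.6) ≈ 1.8120, y* = 1.8120^0.4 ≈ 1.2684, c* = (1−0.17)·1.2684 ≈ 1.0528.
At the golden rule the marginal product of capital equals n+δ: 0.4·k^(0.4−1) = 0.119. Solving, k_gold = (0.4/0.119)^(1/0.6) ≈ 7.5426.
y_gold = 7.5426^0.4 ≈ 2.2439, c_gold = y_gold − 0.119·k_gold ≈ 1.3464.
Gain: Δc = 1.3464 − 1.0528 ≈ 0.2936.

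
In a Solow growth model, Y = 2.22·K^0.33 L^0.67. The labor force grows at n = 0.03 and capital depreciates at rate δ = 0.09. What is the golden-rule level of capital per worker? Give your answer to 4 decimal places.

k_gold ≈ 14.8821

Capital per worker breaks even when investment replaces (n + δ)·k; here n + δ = 0.12.
Setting f'(k) = n+δ gives 0.33·2.22·k^(0.33−1) = 0.12, hence k_gold = (0.33·2.22/0.12)^(1/0.67) ≈ 14.8821.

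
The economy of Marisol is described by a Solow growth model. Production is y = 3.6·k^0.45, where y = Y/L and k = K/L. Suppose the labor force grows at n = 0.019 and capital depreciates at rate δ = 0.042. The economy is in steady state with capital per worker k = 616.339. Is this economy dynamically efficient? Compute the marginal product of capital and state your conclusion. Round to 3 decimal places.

Capital per worker breaks even when investment replaces (n + δ)·k; here n + δ = 0.061.
MPK = 0.45·3.6·k^(0.45−1) = 0.45·3.6·616.339^(-0.55) ≈ 0.0473.
MPK < 0.061, so the economy is dynamically inefficient (over-saving).

dynamically inefficient; MPK ≈ 0.047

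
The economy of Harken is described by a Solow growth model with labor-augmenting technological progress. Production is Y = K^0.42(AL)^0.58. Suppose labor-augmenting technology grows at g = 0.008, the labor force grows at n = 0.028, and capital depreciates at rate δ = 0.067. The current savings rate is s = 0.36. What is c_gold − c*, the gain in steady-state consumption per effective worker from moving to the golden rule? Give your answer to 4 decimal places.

Δc ≈ 0.0210

Capital per effective worker breaks even when investment replaces (n + g + δ)·k; here n + g + δ = 0.103.
Current steady state (s = 0.36): k* = (0.36/0.103)^(1/0.58) ≈ 8.6499, y* = 8.6499^0.42 ≈ 2.4748, c* = (1−0.36)·2.4748 ≈ 1.5839.
Golden rule sets MPK = n+g+δ: 0.42·k^(0.42−1) = 0.103, so k_gold = (0.42/0.103)^(1/0.58) ≈ 11.2833.
y_gold = 11.2833^0.42 ≈ 2.7671, c_gold = y_gold − 0.103·k_gold ≈ 1.6049.
Gain: Δc = 1.6049 − 1.5839 ≈ 0.0210.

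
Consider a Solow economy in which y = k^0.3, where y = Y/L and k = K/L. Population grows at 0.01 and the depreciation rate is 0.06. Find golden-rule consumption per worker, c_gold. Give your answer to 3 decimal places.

c_gold ≈ 1.306

Break-even investment rate: n + δ = 0.01 + 0.06 = 0.07.
Golden rule sets MPK = n+δ: 0.3·k^(0.3−1) = 0.07, so k_gold = (0.3/0.07)^(1/0.7) ≈ 7.9963.
y_gold = 7.9963^0.3 ≈ 1.8658.
c_gold = y_gold − (n+δ)·k_gold = 1.8658 − 0.07·7.9963 ≈ 1.3061.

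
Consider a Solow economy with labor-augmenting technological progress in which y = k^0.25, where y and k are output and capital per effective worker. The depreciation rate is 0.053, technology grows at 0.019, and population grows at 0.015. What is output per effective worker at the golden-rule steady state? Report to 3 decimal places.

n + g + δ = 0.015 + 0.019 + 0.053 = 0.087.
Setting f'(k) = n+g+δ gives 0.25·k^(0.25−1) = 0.087, hence k_gold = (0.25/0.087)^(1/0.75) ≈ 4.0853.
Output: y_gold = k_gold^0.25 = 4.0853^0.25 ≈ 1.4217.

y_gold ≈ 1.422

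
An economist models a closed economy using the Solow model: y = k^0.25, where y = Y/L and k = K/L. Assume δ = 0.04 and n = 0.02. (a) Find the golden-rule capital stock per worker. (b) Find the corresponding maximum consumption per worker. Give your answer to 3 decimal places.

(a) k_gold ≈ 6.705; (b) c_gold ≈ 1.207

n + δ = 0.02 + 0.04 = 0.06.
At the golden rule the marginal product of capital equals n+δ: 0.25·k^(0.25−1) = 0.06. Solving, k_gold = (0.25/0.06)^(1/0.75) ≈ 6.7048.
y_gold = 6.7048^0.25 ≈ 1.6091; c_gold = y_gold − 0.06·k_gold ≈ 1.2069.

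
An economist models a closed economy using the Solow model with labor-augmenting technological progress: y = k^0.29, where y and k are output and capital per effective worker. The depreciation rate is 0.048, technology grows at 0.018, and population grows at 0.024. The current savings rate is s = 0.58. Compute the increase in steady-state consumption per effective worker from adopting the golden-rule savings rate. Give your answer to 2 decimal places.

Δc ≈ 0.25

n + g + δ = 0.024 + 0.018 + 0.048 = 0.09.
Current steady state (s = 0.58): k* = (0.58/0.09)^(1/0.71) ≈ 13.7942, y* = 13.7942^0.29 ≈ 2.1405, c* = (1−0.58)·2.1405 ≈ 0.8990.
Maximizing c = f(k) − (n+g+δ)·k gives f'(k) = n+g+δ, i.e. 0.29·k^(0.29−1) = 0.09, so k_gold = (0.29/0.09)^(1/0.71) ≈ 5.1965.
y_gold = 5.1965^0.29 ≈ 1.6127, c_gold = y_gold − 0.09·k_gold ≈ 1.1450.
Gain: Δc = 1.1450 − 0.8990 ≈ 0.2460.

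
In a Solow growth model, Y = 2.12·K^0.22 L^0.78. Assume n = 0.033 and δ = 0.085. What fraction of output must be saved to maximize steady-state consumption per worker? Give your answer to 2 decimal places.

Break-even investment rate: n + δ = 0.033 + 0.085 = 0.118.
At the golden rule MPK = n+δ, and in any Cobb-Douglas steady state s = (n+δ)·k/y = MPK·k/y = capital's share 0.22.

s_gold = 0.22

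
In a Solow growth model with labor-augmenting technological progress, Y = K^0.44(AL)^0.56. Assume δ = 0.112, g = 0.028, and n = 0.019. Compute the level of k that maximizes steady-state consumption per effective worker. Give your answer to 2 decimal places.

The effective depreciation rate is n + g + δ = 0.019 + 0.028 + 0.112 = 0.159.
At the golden rule the marginal product of capital equals n+g+δ: 0.44·k^(0.44−1) = 0.159. Solving, k_gold = (0.44/0.159)^(1/0.56) ≈ 6.1572.

k_gold ≈ 6.16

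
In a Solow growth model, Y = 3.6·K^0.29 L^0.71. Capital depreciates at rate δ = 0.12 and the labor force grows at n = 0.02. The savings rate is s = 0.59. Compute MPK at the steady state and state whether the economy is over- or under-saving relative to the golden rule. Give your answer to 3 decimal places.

over-saving; MPK ≈ 0.069

The effective depreciation rate is n + δ = 0.02 + 0.12 = 0.14.
Steady-state k*: s·A·k^0.29 = 0.14·k gives k* = (0.59·3.6/0.14)^(1/0.71) ≈ 46.0699.
MPK = 0.29·3.6·46.0699^(-0.71) ≈ 0.0688.
MPK < n+δ = 0.14, so the economy is dynamically inefficient (over-saving).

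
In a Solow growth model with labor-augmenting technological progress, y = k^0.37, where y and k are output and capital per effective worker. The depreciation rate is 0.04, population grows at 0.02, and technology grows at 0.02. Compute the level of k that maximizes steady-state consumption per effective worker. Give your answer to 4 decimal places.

k_gold ≈ 11.3693

Capital per effective worker breaks even when investment replaces (n + g + δ)·k; here n + g + δ = 0.08.
At the golden rule the marginal product of capital equals n+g+δ: 0.37·k^(0.37−1) = 0.08. Solving, k_gold = (0.37/0.08)^(1/0.63) ≈ 11.3693.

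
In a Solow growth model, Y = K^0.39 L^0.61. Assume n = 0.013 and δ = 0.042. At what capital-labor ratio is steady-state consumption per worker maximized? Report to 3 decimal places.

k_gold ≈ 24.808

Break-even investment rate: n + δ = 0.013 + 0.042 = 0.055.
At the golden rule the marginal product of capital equals n+δ: 0.39·k^(0.39−1) = 0.055. Solving, k_gold = (0.39/0.055)^(1/0.61) ≈ 24.8081.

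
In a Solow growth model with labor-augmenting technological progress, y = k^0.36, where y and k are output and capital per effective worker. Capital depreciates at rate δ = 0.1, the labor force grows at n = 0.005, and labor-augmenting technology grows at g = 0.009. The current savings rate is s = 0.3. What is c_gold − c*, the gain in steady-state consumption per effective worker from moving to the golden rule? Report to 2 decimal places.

Δc ≈ 0.02

Break-even investment rate: n + g + δ = 0.005 + 0.009 + 0.1 = 0.114.
Current steady state (s = 0.3): k* = (0.3/0.114)^(1/0.64) ≈ 4.5351, y* = 4.5351^0.36 ≈ 1.7233, c* = (1−0.3)·1.7233 ≈ 1.2063.
Golden rule sets MPK = n+g+δ: 0.36·k^(0.36−1) = 0.114, so k_gold = (0.36/0.114)^(1/0.64) ≈ 6.0299.
y_gold = 6.0299^0.36 ≈ 1.9095, c_gold = y_gold − 0.114·k_gold ≈ 1.2221.
Gain: Δc = 1.2221 − 1.2063 ≈ 0.0157.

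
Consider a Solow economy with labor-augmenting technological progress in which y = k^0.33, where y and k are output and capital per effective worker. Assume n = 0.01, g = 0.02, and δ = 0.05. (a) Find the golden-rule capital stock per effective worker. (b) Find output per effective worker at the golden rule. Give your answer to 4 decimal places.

The effective depreciation rate is n + g + δ = 0.01 + 0.02 + 0.05 = 0.08.
Setting f'(k) = n+g+δ gives 0.33·k^(0.33−1) = 0.08, hence k_gold = (0.33/0.08)^(1/0.67) ≈ 8.2898.
y_gold = 8.2898^0.33 ≈ 2.0096.

(a) k_gold ≈ 8.2898; (b) y_gold ≈ 2.0096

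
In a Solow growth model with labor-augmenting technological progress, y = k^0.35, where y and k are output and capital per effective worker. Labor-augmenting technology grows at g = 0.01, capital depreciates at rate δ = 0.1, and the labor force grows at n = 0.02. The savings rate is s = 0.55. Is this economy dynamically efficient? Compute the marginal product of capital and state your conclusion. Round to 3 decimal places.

dynamically inefficient; MPK ≈ 0.083

The effective depreciation rate is n + g + δ = 0.02 + 0.01 + 0.1 = 0.13.
Steady-state k*: s·k^0.35 = 0.13·k gives k* = (0.55/0.13)^(1/0.65) ≈ 9.1986.
MPK = 0.35·9.1986^(-0.65) ≈ 0.0827.
MPK < n+g+δ = 0.13, so the economy is dynamically inefficient (over-saving).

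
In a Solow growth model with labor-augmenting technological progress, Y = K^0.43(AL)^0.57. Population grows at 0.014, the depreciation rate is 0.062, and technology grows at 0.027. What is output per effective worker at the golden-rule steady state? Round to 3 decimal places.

Capital per effective worker breaks even when investment replaces (n + g + δ)·k; here n + g + δ = 0.103.
Maximizing c = f(k) − (n+g+δ)·k gives f'(k) = n+g+δ, i.e. 0.43·k^(0.43−1) = 0.103, so k_gold = (0.43/0.103)^(1/0.57) ≈ 12.2695.
Output: y_gold = k_gold^0.43 = 12.2695^0.43 ≈ 2.9390.

y_gold ≈ 2.939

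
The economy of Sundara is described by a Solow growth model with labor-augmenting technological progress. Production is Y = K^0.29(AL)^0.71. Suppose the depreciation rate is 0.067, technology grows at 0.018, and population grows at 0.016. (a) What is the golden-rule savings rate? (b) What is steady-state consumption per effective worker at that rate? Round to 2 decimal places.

(a) s_gold = 0.29; (b) c_gold ≈ 1.09

Capital per effective worker breaks even when investment replaces (n + g + δ)·k; here n + g + δ = 0.101.
For Cobb-Douglas, s_gold equals capital's share: s_gold = 0.29.
Golden rule sets MPK = n+g+δ: 0.29·k^(0.29−1) = 0.101, so k_gold = (0.29/0.101)^(1/0.71) ≈ 4.4175.
y_gold = 4.4175^0.29 ≈ 1.5385; c_gold = (1−0.29)·y_gold ≈ 1.0923.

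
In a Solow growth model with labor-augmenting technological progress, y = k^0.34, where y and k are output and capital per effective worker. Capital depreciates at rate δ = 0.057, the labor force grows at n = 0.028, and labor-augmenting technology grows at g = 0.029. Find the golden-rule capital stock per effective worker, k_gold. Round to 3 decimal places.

n + g + δ = 0.028 + 0.029 + 0.057 = 0.114.
At the golden rule the marginal product of capital equals n+g+δ: 0.34·k^(0.34−1) = 0.114. Solving, k_gold = (0.34/0.114)^(1/0.66) ≈ 5.2366.

k_gold ≈ 5.237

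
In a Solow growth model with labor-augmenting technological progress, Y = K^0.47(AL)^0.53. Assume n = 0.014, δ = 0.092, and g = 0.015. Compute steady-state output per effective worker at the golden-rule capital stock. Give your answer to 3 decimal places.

y_gold ≈ 3.331

Capital per effective worker breaks even when investment replaces (n + g + δ)·k; here n + g + δ = 0.121.
At the golden rule the marginal product of capital equals n+g+δ: 0.47·k^(0.47−1) = 0.121. Solving, k_gold = (0.47/0.121)^(1/0.53) ≈ 12.9393.
Output: y_gold = k_gold^0.47 = 12.9393^0.47 ≈ 3.3312.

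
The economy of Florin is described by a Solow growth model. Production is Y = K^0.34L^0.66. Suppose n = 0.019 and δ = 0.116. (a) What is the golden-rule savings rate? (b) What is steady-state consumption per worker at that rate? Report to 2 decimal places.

(a) s_gold = 0.34; (b) c_gold ≈ 1.06

Capital per worker breaks even when investment replaces (n + δ)·k; here n + δ = 0.135.
For Cobb-Douglas, s_gold equals capital's share: s_gold = 0.34.
Setting f'(k) = n+δ gives 0.34·k^(0.34−1) = 0.135, hence k_gold = (0.34/0.135)^(1/0.66) ≈ 4.0532.
y_gold = 4.0532^0.34 ≈ 1.6094; c_gold = (1−0.34)·y_gold ≈ 1.0622.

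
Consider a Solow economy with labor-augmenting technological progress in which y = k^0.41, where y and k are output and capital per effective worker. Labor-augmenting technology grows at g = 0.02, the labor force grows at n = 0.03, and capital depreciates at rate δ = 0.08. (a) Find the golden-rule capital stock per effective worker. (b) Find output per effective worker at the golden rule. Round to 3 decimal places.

Break-even investment rate: n + g + δ = 0.03 + 0.02 + 0.08 = 0.13.
At the golden rule the marginal product of capital equals n+g+δ: 0.41·k^(0.41−1) = 0.13. Solving, k_gold = (0.41/0.13)^(1/0.59) ≈ 7.0064.
y_gold = 7.0064^0.41 ≈ 2.2215.

(a) k_gold ≈ 7.006; (b) y_gold ≈ 2.222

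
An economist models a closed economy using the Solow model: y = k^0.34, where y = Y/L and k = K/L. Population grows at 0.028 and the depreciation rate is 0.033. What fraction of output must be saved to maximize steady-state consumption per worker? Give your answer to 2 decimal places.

Break-even investment rate: n + δ = 0.028 + 0.033 = 0.061.
At the golden rule MPK = n+δ, and in any Cobb-Douglas steady state s = (n+δ)·k/y = MPK·k/y = capital's share 0.34.

s_gold = 0.34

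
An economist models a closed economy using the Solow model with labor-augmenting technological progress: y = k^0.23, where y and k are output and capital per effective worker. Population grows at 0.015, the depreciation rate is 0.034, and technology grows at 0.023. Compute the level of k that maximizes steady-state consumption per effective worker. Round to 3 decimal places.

n + g + δ = 0.015 + 0.023 + 0.034 = 0.072.
Setting f'(k) = n+g+δ gives 0.23·k^(0.23−1) = 0.072, hence k_gold = (0.23/0.072)^(1/0.77) ≈ 4.5192.

k_gold ≈ 4.519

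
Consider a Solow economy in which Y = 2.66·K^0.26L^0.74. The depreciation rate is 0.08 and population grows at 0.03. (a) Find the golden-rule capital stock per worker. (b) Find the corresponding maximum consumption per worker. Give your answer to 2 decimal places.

(a) k_gold ≈ 12.00; (b) c_gold ≈ 3.76

The effective depreciation rate is n + δ = 0.03 + 0.08 = 0.11.
Maximizing c = f(k) − (n+δ)·k gives f'(k) = n+δ, i.e. 0.26·2.66·k^(0.26−1) = 0.11, so k_gold = (0.26·2.66/0.11)^(1/0.74) ≈ 11.9951.
y_gold = 2.66·11.9951^0.26 ≈ 5.0748; c_gold = y_gold − 0.11·k_gold ≈ 3.7554.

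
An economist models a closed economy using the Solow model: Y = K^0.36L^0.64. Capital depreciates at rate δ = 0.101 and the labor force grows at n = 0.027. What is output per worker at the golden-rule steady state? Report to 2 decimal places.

y_gold ≈ 1.79

Break-even investment rate: n + δ = 0.027 + 0.101 = 0.128.
Maximizing c = f(k) − (n+δ)·k gives f'(k) = n+δ, i.e. 0.36·k^(0.36−1) = 0.128, so k_gold = (0.36/0.128)^(1/0.64) ≈ 5.0316.
Output: y_gold = k_gold^0.36 = 5.0316^0.36 ≈ 1.7890.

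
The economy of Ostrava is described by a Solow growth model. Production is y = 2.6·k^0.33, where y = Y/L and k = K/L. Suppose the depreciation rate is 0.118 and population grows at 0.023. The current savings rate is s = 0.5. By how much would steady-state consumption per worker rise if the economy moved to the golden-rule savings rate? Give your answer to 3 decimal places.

Δc ≈ 0.357

Capital per worker breaks even when investment replaces (n + δ)·k; here n + δ = 0.141.
Current steady state (s = 0.5): k* = (0.5·2.6/0.141)^(1/0.67) ≈ 27.5351, y* = 2.6·27.5351^0.33 ≈ 7.7649, c* = (1−0.5)·7.7649 ≈ 3.8825.
Setting f'(k) = n+δ gives 0.33·2.6·k^(0.33−1) = 0.141, hence k_gold = (0.33·2.6/0.141)^(1/0.67) ≈ 14.8098.
y_gold = 2.6·14.8098^0.33 ≈ 6.3278, c_gold = y_gold − 0.141·k_gold ≈ 4.2396.
Gain: Δc = 4.2396 − 3.8825 ≈ 0.3572.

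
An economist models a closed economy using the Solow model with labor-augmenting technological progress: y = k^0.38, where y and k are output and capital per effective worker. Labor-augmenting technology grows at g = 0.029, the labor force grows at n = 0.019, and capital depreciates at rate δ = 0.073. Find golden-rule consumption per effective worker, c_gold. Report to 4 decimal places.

The effective depreciation rate is n + g + δ = 0.019 + 0.029 + 0.073 = 0.121.
Setting f'(k) = n+g+δ gives 0.38·k^(0.38−1) = 0.121, hence k_gold = (0.38/0.121)^(1/0.62) ≈ 6.3330.
y_gold = 6.3330^0.38 ≈ 2.0166.
c_gold = y_gold − (n+g+δ)·k_gold = 2.0166 − 0.121·6.3330 ≈ 1.2503.

c_gold ≈ 1.2503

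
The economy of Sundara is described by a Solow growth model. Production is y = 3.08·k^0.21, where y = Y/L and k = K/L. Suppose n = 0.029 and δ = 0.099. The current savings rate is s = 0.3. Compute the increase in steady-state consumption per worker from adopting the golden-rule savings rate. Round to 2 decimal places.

Δc ≈ 0.10

Break-even investment rate: n + δ = 0.029 + 0.099 = 0.128.
Current steady state (s = 0.3): k* = (0.3·3.08/0.128)^(1/0.79) ≈ 12.2085, y* = 3.08·12.2085^0.21 ≈ 5.2089, c* = (1−0.3)·5.2089 ≈ 3.6463.
Maximizing c = f(k) − (n+δ)·k gives f'(k) = n+δ, i.e. 0.21·3.08·k^(0.21−1) = 0.128, so k_gold = (0.21·3.08/0.128)^(1/0.79) ≈ 7.7729.
y_gold = 3.08·7.7729^0.21 ≈ 4.7378, c_gold = y_gold − 0.128·k_gold ≈ 3.7428.
Gain: Δc = 3.7428 − 3.6463 ≈ 0.0966.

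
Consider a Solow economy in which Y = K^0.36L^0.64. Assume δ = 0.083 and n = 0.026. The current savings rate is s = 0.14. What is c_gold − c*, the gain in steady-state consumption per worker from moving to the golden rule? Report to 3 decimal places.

Δc ≈ 0.263

Capital per worker breaks even when investment replaces (n + δ)·k; here n + δ = 0.109.
Current steady state (s = 0.14): k* = (0.14/0.109)^(1/0.64) ≈ 1.4786, y* = 1.4786^0.36 ≈ 1.1512, c* = (1−0.14)·1.1512 ≈ 0.9900.
Setting f'(k) = n+δ gives 0.36·k^(0.36−1) = 0.109, hence k_gold = (0.36/0.109)^(1/0.64) ≈ 6.4676.
y_gold = 6.4676^0.36 ≈ 1.9582, c_gold = y_gold − 0.109·k_gold ≈ 1.2533.
Gain: Δc = 1.2533 − 0.9900 ≈ 0.2633.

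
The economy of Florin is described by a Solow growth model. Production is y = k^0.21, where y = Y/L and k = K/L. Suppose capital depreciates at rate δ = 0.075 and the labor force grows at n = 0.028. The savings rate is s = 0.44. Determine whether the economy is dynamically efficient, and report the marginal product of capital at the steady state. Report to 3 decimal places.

The effective depreciation rate is n + δ = 0.028 + 0.075 = 0.103.
Steady-state k*: s·k^0.21 = 0.103·k gives k* = (0.44/0.103)^(1/0.79) ≈ 6.2842.
MPK = 0.21·6.2842^(-0.79) ≈ 0.0492.
MPK < n+δ = 0.103, so the economy is dynamically inefficient (over-saving).

dynamically inefficient; MPK ≈ 0.049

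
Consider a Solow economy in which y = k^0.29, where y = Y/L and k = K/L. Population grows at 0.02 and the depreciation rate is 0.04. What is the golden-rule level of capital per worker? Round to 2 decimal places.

n + δ = 0.02 + 0.04 = 0.06.
Maximizing c = f(k) − (n+δ)·k gives f'(k) = n+δ, i.e. 0.29·k^(0.29−1) = 0.06, so k_gold = (0.29/0.06)^(1/0.71) ≈ 9.1987.

k_gold ≈ 9.20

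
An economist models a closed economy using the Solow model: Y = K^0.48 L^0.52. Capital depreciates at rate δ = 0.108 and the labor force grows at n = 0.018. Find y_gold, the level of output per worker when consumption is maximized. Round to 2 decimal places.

y_gold ≈ 3.44

The effective depreciation rate is n + δ = 0.018 + 0.108 = 0.126.
At the golden rule the marginal product of capital equals n+δ: 0.48·k^(0.48−1) = 0.126. Solving, k_gold = (0.48/0.126)^(1/0.52) ≈ 13.0936.
Output: y_gold = k_gold^0.48 = 13.0936^0.48 ≈ 3.4371.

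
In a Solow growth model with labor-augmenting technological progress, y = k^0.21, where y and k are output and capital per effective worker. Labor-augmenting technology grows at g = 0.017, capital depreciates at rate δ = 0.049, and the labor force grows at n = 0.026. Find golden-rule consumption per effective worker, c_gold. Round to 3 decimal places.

c_gold ≈ 0.984

The effective depreciation rate is n + g + δ = 0.026 + 0.017 + 0.049 = 0.092.
Maximizing c = f(k) − (n+g+δ)·k gives f'(k) = n+g+δ, i.e. 0.21·k^(0.21−1) = 0.092, so k_gold = (0.21/0.092)^(1/0.79) ≈ 2.8426.
y_gold = 2.8426^0.21 ≈ 1.2453.
c_gold = y_gold − (n+g+δ)·k_gold = 1.2453 − 0.092·2.8426 ≈ 0.9838.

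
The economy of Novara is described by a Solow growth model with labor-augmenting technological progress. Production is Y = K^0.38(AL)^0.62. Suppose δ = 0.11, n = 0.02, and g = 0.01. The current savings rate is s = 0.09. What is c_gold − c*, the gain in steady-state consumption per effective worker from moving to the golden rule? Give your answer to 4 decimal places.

The effective depreciation rate is n + g + δ = 0.02 + 0.01 + 0.11 = 0.14.
Current steady state (s = 0.09): k* = (0.09/0.14)^(1/0.62) ≈ 0.4904, y* = 0.4904^0.38 ≈ 0.7628, c* = (1−0.09)·0.7628 ≈ 0.6941.
Setting f'(k) = n+g+δ gives 0.38·k^(0.38−1) = 0.14, hence k_gold = (0.38/0.14)^(1/0.62) ≈ 5.0055.
y_gold = 5.0055^0.38 ≈ 1.8441, c_gold = y_gold − 0.14·k_gold ≈ 1.1434.
Gain: Δc = 1.1434 − 0.6941 ≈ 0.4492.

Δc ≈ 0.4492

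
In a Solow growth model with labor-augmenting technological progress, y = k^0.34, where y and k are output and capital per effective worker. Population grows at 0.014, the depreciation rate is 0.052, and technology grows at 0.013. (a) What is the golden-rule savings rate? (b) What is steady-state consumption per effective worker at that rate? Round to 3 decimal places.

(a) s_gold = 0.340; (b) c_gold ≈ 1.400

Break-even investment rate: n + g + δ = 0.014 + 0.013 + 0.052 = 0.079.
For Cobb-Douglas, s_gold equals capital's share: s_gold = 0.34.
Maximizing c = f(k) − (n+g+δ)·k gives f'(k) = n+g+δ, i.e. 0.34·k^(0.34−1) = 0.079, so k_gold = (0.34/0.079)^(1/0.66) ≈ 9.1281.
y_gold = 9.1281^0.34 ≈ 2.1209; c_gold = (1−0.34)·y_gold ≈ 1.3998.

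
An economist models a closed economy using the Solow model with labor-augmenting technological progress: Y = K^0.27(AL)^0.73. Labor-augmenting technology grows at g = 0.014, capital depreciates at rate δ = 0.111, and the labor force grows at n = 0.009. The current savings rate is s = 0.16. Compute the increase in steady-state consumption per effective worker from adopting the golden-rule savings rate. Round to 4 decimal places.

Break-even investment rate: n + g + δ = 0.009 + 0.014 + 0.111 = 0.134.
Current steady state (s = 0.16): k* = (0.16/0.134)^(1/0.73) ≈ 1.2750, y* = 1.2750^0.27 ≈ 1.0678, c* = (1−0.16)·1.0678 ≈ 0.8969.
Setting f'(k) = n+g+δ gives 0.27·k^(0.27−1) = 0.134, hence k_gold = (0.27/0.134)^(1/0.73) ≈ 2.6109.
y_gold = 2.6109^0.27 ≈ 1.2958, c_gold = y_gold − 0.134·k_gold ≈ 0.9459.
Gain: Δc = 0.9459 − 0.8969 ≈ 0.0490.

Δc ≈ 0.0490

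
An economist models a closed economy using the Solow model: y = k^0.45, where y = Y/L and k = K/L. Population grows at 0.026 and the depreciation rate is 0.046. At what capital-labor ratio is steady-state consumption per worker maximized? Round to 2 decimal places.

n + δ = 0.026 + 0.046 = 0.072.
Golden rule sets MPK = n+δ: 0.45·k^(0.45−1) = 0.072, so k_gold = (0.45/0.072)^(1/0.55) ≈ 27.9933.

k_gold ≈ 27.99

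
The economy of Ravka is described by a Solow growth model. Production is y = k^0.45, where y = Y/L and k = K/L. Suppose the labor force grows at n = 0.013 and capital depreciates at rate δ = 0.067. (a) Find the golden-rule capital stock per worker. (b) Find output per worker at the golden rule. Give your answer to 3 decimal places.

(a) k_gold ≈ 23.113; (b) y_gold ≈ 4.109

Capital per worker breaks even when investment replaces (n + δ)·k; here n + δ = 0.08.
Golden rule sets MPK = n+δ: 0.45·k^(0.45−1) = 0.08, so k_gold = (0.45/0.08)^(1/0.55) ≈ 23.1132.
y_gold = 23.1132^0.45 ≈ 4.1090.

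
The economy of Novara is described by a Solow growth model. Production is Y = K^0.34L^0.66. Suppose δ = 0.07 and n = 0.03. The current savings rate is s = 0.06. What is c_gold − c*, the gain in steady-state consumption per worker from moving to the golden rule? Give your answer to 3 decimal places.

Δc ≈ 0.517

n + δ = 0.03 + 0.07 = 0.1.
Current steady state (s = 0.06): k* = (0.06/0.1)^(1/0.66) ≈ 0.4612, y* = 0.4612^0.34 ≈ 0.7686, c* = (1−0.06)·0.7686 ≈ 0.7225.
Golden rule sets MPK = n+δ: 0.34·k^(0.34−1) = 0.1, so k_gold = (0.34/0.1)^(1/0.66) ≈ 6.3866.
y_gold = 6.3866^0.34 ≈ 1.8784, c_gold = y_gold − 0.1·k_gold ≈ 1.2398.
Gain: Δc = 1.2398 − 0.7225 ≈ 0.5172.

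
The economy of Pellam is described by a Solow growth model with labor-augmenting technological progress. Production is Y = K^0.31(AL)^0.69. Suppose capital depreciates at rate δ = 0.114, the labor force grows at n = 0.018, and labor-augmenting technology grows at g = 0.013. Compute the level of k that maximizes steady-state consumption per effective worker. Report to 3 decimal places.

The effective depreciation rate is n + g + δ = 0.018 + 0.013 + 0.114 = 0.145.
At the golden rule the marginal product of capital equals n+g+δ: 0.31·k^(0.31−1) = 0.145. Solving, k_gold = (0.31/0.145)^(1/0.69) ≈ 3.0078.

k_gold ≈ 3.008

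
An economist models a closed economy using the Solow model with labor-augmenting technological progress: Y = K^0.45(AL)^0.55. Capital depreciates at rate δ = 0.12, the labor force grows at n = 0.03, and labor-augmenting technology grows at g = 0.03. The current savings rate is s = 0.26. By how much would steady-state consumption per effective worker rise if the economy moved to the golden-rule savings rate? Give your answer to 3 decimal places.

Δc ≈ 0.164

Capital per effective worker breaks even when investment replaces (n + g + δ)·k; here n + g + δ = 0.18.
Current steady state (s = 0.26): k* = (0.26/0.18)^(1/0.55) ≈ 1.9515, y* = 1.9515^0.45 ≈ 1.3510, c* = (1−0.26)·1.3510 ≈ 0.9998.
Maximizing c = f(k) − (n+g+δ)·k gives f'(k) = n+g+δ, i.e. 0.45·k^(0.45−1) = 0.18, so k_gold = (0.45/0.18)^(1/0.55) ≈ 5.2909.
y_gold = 5.2909^0.45 ≈ 2.1163, c_gold = y_gold − 0.18·k_gold ≈ 1.1640.
Gain: Δc = 1.1640 − 0.9998 ≈ 0.1642.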